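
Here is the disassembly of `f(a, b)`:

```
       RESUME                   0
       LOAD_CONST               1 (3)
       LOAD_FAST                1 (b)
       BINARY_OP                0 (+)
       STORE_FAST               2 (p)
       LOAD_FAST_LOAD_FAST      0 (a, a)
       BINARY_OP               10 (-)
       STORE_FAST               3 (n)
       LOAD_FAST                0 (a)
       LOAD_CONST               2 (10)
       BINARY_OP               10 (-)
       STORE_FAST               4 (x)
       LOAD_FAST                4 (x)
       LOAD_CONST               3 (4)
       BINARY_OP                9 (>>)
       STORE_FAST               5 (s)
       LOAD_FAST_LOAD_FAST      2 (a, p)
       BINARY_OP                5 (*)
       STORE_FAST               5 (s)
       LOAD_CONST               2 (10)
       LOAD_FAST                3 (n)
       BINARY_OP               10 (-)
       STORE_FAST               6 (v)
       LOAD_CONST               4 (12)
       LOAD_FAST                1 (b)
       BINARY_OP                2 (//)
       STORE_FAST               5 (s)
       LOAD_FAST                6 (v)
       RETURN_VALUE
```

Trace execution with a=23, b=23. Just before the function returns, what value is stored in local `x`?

13

LOAD_CONST → push 3. Stack: [3]
LOAD_FAST b → push 23. Stack: [3, 23]
BINARY_OP + → 3 + 23 = 26. Stack: [26]
STORE_FAST p → p=26. Stack: []
LOAD_FAST_LOAD_FAST a,a → push 23,23. Stack: [23, 23]
BINARY_OP - → 23 - 23 = 0. Stack: [0]
STORE_FAST n → n=0. Stack: []
LOAD_FAST a → push 23. Stack: [23]
LOAD_CONST → push 10. Stack: [23, 10]
BINARY_OP - → 23 - 10 = 13. Stack: [13]
STORE_FAST x → x=13. Stack: []
LOAD_FAST x → push 13. Stack: [13]
LOAD_CONST → push 4. Stack: [13, 4]
BINARY_OP >> → 13 >> 4 = 0. Stack: [0]
STORE_FAST s → s=0. Stack: []
LOAD_FAST_LOAD_FAST a,p → push 23,26. Stack: [23, 26]
BINARY_OP * → 23 * 26 = 598. Stack: [598]
STORE_FAST s → s=598. Stack: []
LOAD_CONST → push 10. Stack: [10]
LOAD_FAST n → push 0. Stack: [10, 0]
BINARY_OP - → 10 - 0 = 10. Stack: [10]
STORE_FAST v → v=10. Stack: []
LOAD_CONST → push 12. Stack: [12]
LOAD_FAST b → push 23. Stack: [12, 23]
BINARY_OP // → 12 // 23 = 0. Stack: [0]
STORE_FAST s → s=0. Stack: []
LOAD_FAST v → push 10. Stack: [10]
RETURN_VALUE → return 10.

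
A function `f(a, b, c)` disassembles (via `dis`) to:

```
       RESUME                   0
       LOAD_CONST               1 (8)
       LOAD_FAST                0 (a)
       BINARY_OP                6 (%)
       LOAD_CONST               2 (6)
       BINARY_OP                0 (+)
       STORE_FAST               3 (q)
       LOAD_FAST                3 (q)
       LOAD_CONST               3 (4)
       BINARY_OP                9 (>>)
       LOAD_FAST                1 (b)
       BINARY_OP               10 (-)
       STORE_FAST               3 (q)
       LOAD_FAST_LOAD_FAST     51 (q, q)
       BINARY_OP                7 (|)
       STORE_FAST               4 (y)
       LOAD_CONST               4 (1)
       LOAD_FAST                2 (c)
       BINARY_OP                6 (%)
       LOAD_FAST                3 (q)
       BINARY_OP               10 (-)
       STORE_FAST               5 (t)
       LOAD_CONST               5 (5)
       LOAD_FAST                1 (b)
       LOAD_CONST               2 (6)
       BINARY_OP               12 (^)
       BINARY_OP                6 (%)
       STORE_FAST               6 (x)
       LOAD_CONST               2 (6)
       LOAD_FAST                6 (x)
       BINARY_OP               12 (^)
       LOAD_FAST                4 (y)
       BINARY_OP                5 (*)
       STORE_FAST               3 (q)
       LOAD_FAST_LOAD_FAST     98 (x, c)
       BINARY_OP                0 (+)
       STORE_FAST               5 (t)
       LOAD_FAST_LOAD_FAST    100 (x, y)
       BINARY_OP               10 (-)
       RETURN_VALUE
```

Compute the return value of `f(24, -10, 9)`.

LOAD_CONST → push 8. Stack: [8]
LOAD_FAST a → push 24. Stack: [8, 24]
BINARY_OP % → 8 % 24 = 8. Stack: [8]
LOAD_CONST → push 6. Stack: [8, 6]
BINARY_OP + → 8 + 6 = 14. Stack: [14]
STORE_FAST q → q=14. Stack: []
LOAD_FAST q → push 14. Stack: [14]
LOAD_CONST → push 4. Stack: [14, 4]
BINARY_OP >> → 14 >> 4 = 0. Stack: [0]
LOAD_FAST b → push -10. Stack: [0, -10]
BINARY_OP - → 0 - -10 = 10. Stack: [10]
STORE_FAST q → q=10. Stack: []
LOAD_FAST_LOAD_FAST q,q → push 10,10. Stack: [10, 10]
BINARY_OP | → 10 | 10 = 10. Stack: [10]
STORE_FAST y → y=10. Stack: []
LOAD_CONST → push 1. Stack: [1]
LOAD_FAST c → push 9. Stack: [1, 9]
BINARY_OP % → 1 % 9 = 1. Stack: [1]
LOAD_FAST q → push 10. Stack: [1, 10]
BINARY_OP - → 1 - 10 = -9. Stack: [-9]
STORE_FAST t → t=-9. Stack: []
LOAD_CONST → push 5. Stack: [5]
LOAD_FAST b → push -10. Stack: [5, -10]
LOAD_CONST → push 6. Stack: [5, -10, 6]
BINARY_OP ^ → -10 ^ 6 = -16. Stack: [5, -16]
BINARY_OP % → 5 % -16 = -11. Stack: [-11]
STORE_FAST x → x=-11. Stack: []
LOAD_CONST → push 6. Stack: [6]
LOAD_FAST x → push -11. Stack: [6, -11]
BINARY_OP ^ → 6 ^ -11 = -13. Stack: [-13]
LOAD_FAST y → push 10. Stack: [-13, 10]
BINARY_OP * → -13 * 10 = -130. Stack: [-130]
STORE_FAST q → q=-130. Stack: []
LOAD_FAST_LOAD_FAST x,c → push -11,9. Stack: [-11, 9]
BINARY_OP + → -11 + 9 = -2. Stack: [-2]
STORE_FAST t → t=-2. Stack: []
LOAD_FAST_LOAD_FAST x,y → push -11,10. Stack: [-11, 10]
BINARY_OP - → -11 - 10 = -21. Stack: [-21]
RETURN_VALUE → return -21.

-21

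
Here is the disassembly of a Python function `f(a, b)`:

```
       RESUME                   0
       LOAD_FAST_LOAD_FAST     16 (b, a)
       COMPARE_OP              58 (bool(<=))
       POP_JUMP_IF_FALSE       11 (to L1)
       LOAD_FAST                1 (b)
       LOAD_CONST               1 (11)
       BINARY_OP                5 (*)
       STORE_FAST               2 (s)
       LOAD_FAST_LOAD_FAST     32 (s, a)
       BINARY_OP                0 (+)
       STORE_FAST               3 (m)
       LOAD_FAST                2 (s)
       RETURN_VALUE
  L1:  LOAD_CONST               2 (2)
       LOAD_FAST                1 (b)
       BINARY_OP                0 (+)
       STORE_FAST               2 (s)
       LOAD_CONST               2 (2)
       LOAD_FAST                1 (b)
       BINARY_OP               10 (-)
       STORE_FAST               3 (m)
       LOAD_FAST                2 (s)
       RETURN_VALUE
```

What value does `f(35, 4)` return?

LOAD_FAST_LOAD_FAST b,a → push 4,35. Stack: [4, 35]
COMPARE_OP bool(<=) → 4 vs 35 = True. Stack: [True]
POP_JUMP_IF_FALSE → pop True; no jump. Stack: []
LOAD_FAST b → push 4. Stack: [4]
LOAD_CONST → push 11. Stack: [4, 11]
BINARY_OP * → 4 * 11 = 44. Stack: [44]
STORE_FAST s → s=44. Stack: []
LOAD_FAST_LOAD_FAST s,a → push 44,35. Stack: [44, 35]
BINARY_OP + → 44 + 35 = 79. Stack: [79]
STORE_FAST m → m=79. Stack: []
LOAD_FAST s → push 44. Stack: [44]
RETURN_VALUE → return 44.

44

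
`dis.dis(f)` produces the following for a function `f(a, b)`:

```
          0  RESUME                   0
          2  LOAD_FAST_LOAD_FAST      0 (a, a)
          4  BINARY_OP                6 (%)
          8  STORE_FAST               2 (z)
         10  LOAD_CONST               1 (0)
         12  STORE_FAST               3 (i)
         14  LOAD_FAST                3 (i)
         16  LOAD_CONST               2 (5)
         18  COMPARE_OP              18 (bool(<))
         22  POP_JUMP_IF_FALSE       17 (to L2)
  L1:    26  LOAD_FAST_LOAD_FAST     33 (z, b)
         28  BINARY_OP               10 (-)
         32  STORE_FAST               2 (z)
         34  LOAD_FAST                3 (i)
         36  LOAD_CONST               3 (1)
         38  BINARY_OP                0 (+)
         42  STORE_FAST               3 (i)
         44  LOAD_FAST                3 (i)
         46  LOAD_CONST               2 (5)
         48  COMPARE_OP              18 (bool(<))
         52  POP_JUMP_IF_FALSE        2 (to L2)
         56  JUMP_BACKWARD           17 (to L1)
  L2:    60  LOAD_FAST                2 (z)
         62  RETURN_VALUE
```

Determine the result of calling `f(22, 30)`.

LOAD_FAST_LOAD_FAST a,a → push 22,22
BINARY_OP % → 22 % 22 = 0
STORE_FAST z → z=0
LOAD_CONST → push 0
STORE_FAST i → i=0
LOAD_FAST i → push 0
LOAD_CONST → push 5
COMPARE_OP bool(<) → 0 vs 5 = True
POP_JUMP_IF_FALSE → pop True; no jump
LOAD_FAST_LOAD_FAST z,b → push 0,30
BINARY_OP - → 0 - 30 = -30
STORE_FAST z → z=-30
LOAD_FAST i → push 0
LOAD_CONST → push 1
BINARY_OP + → 0 + 1 = 1
STORE_FAST i → i=1
LOAD_FAST i → push 1
LOAD_CONST → push 5
COMPARE_OP bool(<) → 1 vs 5 = True
POP_JUMP_IF_FALSE → pop True; no jump
LOAD_FAST_LOAD_FAST z,b → push -30,30
BINARY_OP - → -30 - 30 = -60
STORE_FAST z → z=-60
LOAD_FAST i → push 1
LOAD_CONST → push 1
BINARY_OP + → 1 + 1 = 2
STORE_FAST i → i=2
LOAD_FAST i → push 2
LOAD_CONST → push 5
COMPARE_OP bool(<) → 2 vs 5 = True
POP_JUMP_IF_FALSE → pop True; no jump
LOAD_FAST_LOAD_FAST z,b → push -60,30
BINARY_OP - → -60 - 30 = -90
STORE_FAST z → z=-90
LOAD_FAST i → push 2
LOAD_CONST → push 1
BINARY_OP + → 2 + 1 = 3
STORE_FAST i → i=3
LOAD_FAST i → push 3
LOAD_CONST → push 5
COMPARE_OP bool(<) → 3 vs 5 = True
POP_JUMP_IF_FALSE → pop True; no jump
LOAD_FAST_LOAD_FAST z,b → push -90,30
BINARY_OP - → -90 - 30 = -120
STORE_FAST z → z=-120
LOAD_FAST i → push 3
LOAD_CONST → push 1
BINARY_OP + → 3 + 1 = 4
STORE_FAST i → i=4
LOAD_FAST i → push 4
LOAD_CONST → push 5
COMPARE_OP bool(<) → 4 vs 5 = True
POP_JUMP_IF_FALSE → pop True; no jump
LOAD_FAST_LOAD_FAST z,b → push -120,30
BINARY_OP - → -120 - 30 = -150
STORE_FAST z → z=-150
LOAD_FAST i → push 4
LOAD_CONST → push 1
BINARY_OP + → 4 + 1 = 5
STORE_FAST i → i=5
LOAD_FAST i → push 5
LOAD_CONST → push 5
COMPARE_OP bool(<) → 5 vs 5 = False
POP_JUMP_IF_FALSE → pop False; jump
LOAD_FAST z → push -150
RETURN_VALUE → return -150.

-150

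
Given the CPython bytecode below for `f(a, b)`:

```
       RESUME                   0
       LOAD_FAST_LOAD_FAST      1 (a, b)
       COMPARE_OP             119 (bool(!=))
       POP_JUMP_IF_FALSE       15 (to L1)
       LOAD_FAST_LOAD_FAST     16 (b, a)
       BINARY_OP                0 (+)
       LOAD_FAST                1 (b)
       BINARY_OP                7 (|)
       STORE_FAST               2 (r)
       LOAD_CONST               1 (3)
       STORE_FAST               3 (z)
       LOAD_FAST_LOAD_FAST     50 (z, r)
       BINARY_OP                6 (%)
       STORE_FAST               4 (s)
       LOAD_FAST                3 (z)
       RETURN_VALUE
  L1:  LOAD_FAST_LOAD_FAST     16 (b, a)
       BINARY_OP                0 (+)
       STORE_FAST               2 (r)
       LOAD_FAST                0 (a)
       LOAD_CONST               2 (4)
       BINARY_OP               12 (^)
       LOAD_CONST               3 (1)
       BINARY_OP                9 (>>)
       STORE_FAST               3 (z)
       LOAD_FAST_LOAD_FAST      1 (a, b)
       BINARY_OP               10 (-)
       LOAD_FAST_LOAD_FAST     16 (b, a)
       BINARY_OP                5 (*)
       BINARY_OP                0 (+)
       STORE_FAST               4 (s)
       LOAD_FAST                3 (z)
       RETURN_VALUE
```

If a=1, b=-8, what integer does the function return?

LOAD_FAST_LOAD_FAST a,b → push 1,-8. Stack: [1, -8]
COMPARE_OP bool(!=) → 1 vs -8 = True. Stack: [True]
POP_JUMP_IF_FALSE → pop True; no jump. Stack: []
LOAD_FAST_LOAD_FAST b,a → push -8,1. Stack: [-8, 1]
BINARY_OP + → -8 + 1 = -7. Stack: [-7]
LOAD_FAST b → push -8. Stack: [-7, -8]
BINARY_OP | → -7 | -8 = -7. Stack: [-7]
STORE_FAST r → r=-7. Stack: []
LOAD_CONST → push 3. Stack: [3]
STORE_FAST z → z=3. Stack: []
LOAD_FAST_LOAD_FAST z,r → push 3,-7. Stack: [3, -7]
BINARY_OP % → 3 % -7 = -4. Stack: [-4]
STORE_FAST s → s=-4. Stack: []
LOAD_FAST z → push 3. Stack: [3]
RETURN_VALUE → return 3.

3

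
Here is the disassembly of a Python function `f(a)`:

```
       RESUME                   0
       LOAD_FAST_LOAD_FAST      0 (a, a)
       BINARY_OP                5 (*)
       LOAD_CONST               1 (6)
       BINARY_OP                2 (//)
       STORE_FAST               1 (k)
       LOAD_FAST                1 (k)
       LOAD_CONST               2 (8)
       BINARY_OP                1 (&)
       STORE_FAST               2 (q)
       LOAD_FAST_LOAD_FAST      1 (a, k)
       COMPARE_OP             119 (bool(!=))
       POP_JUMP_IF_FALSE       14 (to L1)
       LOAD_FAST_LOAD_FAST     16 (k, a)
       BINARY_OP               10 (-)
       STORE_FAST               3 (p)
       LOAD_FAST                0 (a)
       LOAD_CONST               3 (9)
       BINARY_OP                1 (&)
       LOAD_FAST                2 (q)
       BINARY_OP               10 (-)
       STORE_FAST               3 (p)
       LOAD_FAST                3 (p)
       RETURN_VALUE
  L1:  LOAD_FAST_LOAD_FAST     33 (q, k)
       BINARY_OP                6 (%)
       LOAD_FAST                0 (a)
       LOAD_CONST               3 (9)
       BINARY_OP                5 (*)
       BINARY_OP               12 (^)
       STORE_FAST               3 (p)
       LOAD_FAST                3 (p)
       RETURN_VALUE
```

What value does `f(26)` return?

8

LOAD_FAST_LOAD_FAST a,a → push 26,26. Stack: [26, 26]
BINARY_OP * → 26 * 26 = 676. Stack: [676]
LOAD_CONST → push 6. Stack: [676, 6]
BINARY_OP // → 676 // 6 = 112. Stack: [112]
STORE_FAST k → k=112. Stack: []
LOAD_FAST k → push 112. Stack: [112]
LOAD_CONST → push 8. Stack: [112, 8]
BINARY_OP & → 112 & 8 = 0. Stack: [0]
STORE_FAST q → q=0. Stack: []
LOAD_FAST_LOAD_FAST a,k → push 26,112. Stack: [26, 112]
COMPARE_OP bool(!=) → 26 vs 112 = True. Stack: [True]
POP_JUMP_IF_FALSE → pop True; no jump. Stack: []
LOAD_FAST_LOAD_FAST k,a → push 112,26. Stack: [112, 26]
BINARY_OP - → 112 - 26 = 86. Stack: [86]
STORE_FAST p → p=86. Stack: []
LOAD_FAST a → push 26. Stack: [26]
LOAD_CONST → push 9. Stack: [26, 9]
BINARY_OP & → 26 & 9 = 8. Stack: [8]
LOAD_FAST q → push 0. Stack: [8, 0]
BINARY_OP - → 8 - 0 = 8. Stack: [8]
STORE_FAST p → p=8. Stack: []
LOAD_FAST p → push 8. Stack: [8]
RETURN_VALUE → return 8.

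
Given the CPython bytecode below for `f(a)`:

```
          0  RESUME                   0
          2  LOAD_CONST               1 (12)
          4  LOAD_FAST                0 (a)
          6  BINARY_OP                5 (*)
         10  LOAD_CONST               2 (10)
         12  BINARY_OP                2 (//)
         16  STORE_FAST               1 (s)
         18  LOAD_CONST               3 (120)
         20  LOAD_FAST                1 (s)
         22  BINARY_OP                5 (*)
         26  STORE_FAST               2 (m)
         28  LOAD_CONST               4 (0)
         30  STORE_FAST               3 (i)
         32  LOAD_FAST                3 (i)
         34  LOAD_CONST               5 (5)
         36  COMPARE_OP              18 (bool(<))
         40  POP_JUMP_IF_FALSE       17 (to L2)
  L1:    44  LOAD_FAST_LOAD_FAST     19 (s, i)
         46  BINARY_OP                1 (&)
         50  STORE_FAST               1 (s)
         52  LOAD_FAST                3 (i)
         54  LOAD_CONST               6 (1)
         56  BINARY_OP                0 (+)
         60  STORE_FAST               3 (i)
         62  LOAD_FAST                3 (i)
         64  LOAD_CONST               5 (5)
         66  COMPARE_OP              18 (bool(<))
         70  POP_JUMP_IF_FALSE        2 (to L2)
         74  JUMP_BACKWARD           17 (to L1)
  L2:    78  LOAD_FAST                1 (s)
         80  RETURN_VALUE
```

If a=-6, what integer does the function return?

LOAD_CONST → push 12
LOAD_FAST a → push -6
BINARY_OP * → 12 * -6 = -72
LOAD_CONST → push 10
BINARY_OP // → -72 // 10 = -8
STORE_FAST s → s=-8
LOAD_CONST → push 120
LOAD_FAST s → push -8
BINARY_OP * → 120 * -8 = -960
STORE_FAST m → m=-960
LOAD_CONST → push 0
STORE_FAST i → i=0
LOAD_FAST i → push 0
LOAD_CONST → push 5
COMPARE_OP bool(<) → 0 vs 5 = True
POP_JUMP_IF_FALSE → pop True; no jump
LOAD_FAST_LOAD_FAST s,i → push -8,0
BINARY_OP & → -8 & 0 = 0
STORE_FAST s → s=0
LOAD_FAST i → push 0
LOAD_CONST → push 1
BINARY_OP + → 0 + 1 = 1
STORE_FAST i → i=1
LOAD_FAST i → push 1
LOAD_CONST → push 5
COMPARE_OP bool(<) → 1 vs 5 = True
POP_JUMP_IF_FALSE → pop True; no jump
LOAD_FAST_LOAD_FAST s,i → push 0,1
BINARY_OP & → 0 & 1 = 0
STORE_FAST s → s=0
LOAD_FAST i → push 1
LOAD_CONST → push 1
BINARY_OP + → 1 + 1 = 2
STORE_FAST i → i=2
LOAD_FAST i → push 2
LOAD_CONST → push 5
COMPARE_OP bool(<) → 2 vs 5 = True
POP_JUMP_IF_FALSE → pop True; no jump
LOAD_FAST_LOAD_FAST s,i → push 0,2
BINARY_OP & → 0 & 2 = 0
STORE_FAST s → s=0
LOAD_FAST i → push 2
LOAD_CONST → push 1
BINARY_OP + → 2 + 1 = 3
STORE_FAST i → i=3
LOAD_FAST i → push 3
LOAD_CONST → push 5
COMPARE_OP bool(<) → 3 vs 5 = True
POP_JUMP_IF_FALSE → pop True; no jump
LOAD_FAST_LOAD_FAST s,i → push 0,3
BINARY_OP & → 0 & 3 = 0
STORE_FAST s → s=0
LOAD_FAST i → push 3
LOAD_CONST → push 1
BINARY_OP + → 3 + 1 = 4
STORE_FAST i → i=4
LOAD_FAST i → push 4
LOAD_CONST → push 5
COMPARE_OP bool(<) → 4 vs 5 = True
POP_JUMP_IF_FALSE → pop True; no jump
LOAD_FAST_LOAD_FAST s,i → push 0,4
BINARY_OP & → 0 & 4 = 0
STORE_FAST s → s=0
LOAD_FAST i → push 4
LOAD_CONST → push 1
BINARY_OP + → 4 + 1 = 5
STORE_FAST i → i=5
LOAD_FAST i → push 5
LOAD_CONST → push 5
COMPARE_OP bool(<) → 5 vs 5 = False
POP_JUMP_IF_FALSE → pop False; jump
LOAD_FAST s → push 0
RETURN_VALUE → return 0.

0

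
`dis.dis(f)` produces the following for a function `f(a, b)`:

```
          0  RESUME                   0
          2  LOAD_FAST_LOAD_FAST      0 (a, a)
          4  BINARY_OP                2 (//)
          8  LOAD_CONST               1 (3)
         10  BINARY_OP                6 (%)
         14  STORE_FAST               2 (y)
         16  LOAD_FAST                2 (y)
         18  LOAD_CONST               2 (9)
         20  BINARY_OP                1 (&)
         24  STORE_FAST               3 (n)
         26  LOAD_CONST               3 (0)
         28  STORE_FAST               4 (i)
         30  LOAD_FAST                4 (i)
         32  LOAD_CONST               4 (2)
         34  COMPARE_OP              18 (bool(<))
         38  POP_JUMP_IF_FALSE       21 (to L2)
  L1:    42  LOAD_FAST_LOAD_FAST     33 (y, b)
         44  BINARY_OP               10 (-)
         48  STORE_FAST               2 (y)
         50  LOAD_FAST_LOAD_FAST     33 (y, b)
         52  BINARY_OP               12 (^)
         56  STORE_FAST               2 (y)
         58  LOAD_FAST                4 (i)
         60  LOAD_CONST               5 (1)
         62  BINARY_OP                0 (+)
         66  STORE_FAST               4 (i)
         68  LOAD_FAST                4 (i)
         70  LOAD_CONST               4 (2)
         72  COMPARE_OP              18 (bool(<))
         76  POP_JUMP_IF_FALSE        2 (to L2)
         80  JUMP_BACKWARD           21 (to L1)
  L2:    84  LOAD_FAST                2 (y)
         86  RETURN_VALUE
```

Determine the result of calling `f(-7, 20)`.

LOAD_FAST_LOAD_FAST a,a → push -7,-7. Stack: [-7, -7]
BINARY_OP // → -7 // -7 = 1. Stack: [1]
LOAD_CONST → push 3. Stack: [1, 3]
BINARY_OP % → 1 % 3 = 1. Stack: [1]
STORE_FAST y → y=1. Stack: []
LOAD_FAST y → push 1. Stack: [1]
LOAD_CONST → push 9. Stack: [1, 9]
BINARY_OP & → 1 & 9 = 1. Stack: [1]
STORE_FAST n → n=1. Stack: []
LOAD_CONST → push 0. Stack: [0]
STORE_FAST i → i=0. Stack: []
LOAD_FAST i → push 0. Stack: [0]
LOAD_CONST → push 2. Stack: [0, 2]
COMPARE_OP bool(<) → 0 vs 2 = True. Stack: [True]
POP_JUMP_IF_FALSE → pop True; no jump. Stack: []
LOAD_FAST_LOAD_FAST y,b → push 1,20. Stack: [1, 20]
BINARY_OP - → 1 - 20 = -19. Stack: [-19]
STORE_FAST y → y=-19. Stack: []
LOAD_FAST_LOAD_FAST y,b → push -19,20. Stack: [-19, 20]
BINARY_OP ^ → -19 ^ 20 = -7. Stack: [-7]
STORE_FAST y → y=-7. Stack: []
LOAD_FAST i → push 0. Stack: [0]
LOAD_CONST → push 1. Stack: [0, 1]
BINARY_OP + → 0 + 1 = 1. Stack: [1]
STORE_FAST i → i=1. Stack: []
LOAD_FAST i → push 1. Stack: [1]
LOAD_CONST → push 2. Stack: [1, 2]
COMPARE_OP bool(<) → 1 vs 2 = True. Stack: [True]
POP_JUMP_IF_FALSE → pop True; no jump. Stack: []
LOAD_FAST_LOAD_FAST y,b → push -7,20. Stack: [-7, 20]
BINARY_OP - → -7 - 20 = -27. Stack: [-27]
STORE_FAST y → y=-27. Stack: []
LOAD_FAST_LOAD_FAST y,b → push -27,20. Stack: [-27, 20]
BINARY_OP ^ → -27 ^ 20 = -15. Stack: [-15]
STORE_FAST y → y=-15. Stack: []
LOAD_FAST i → push 1. Stack: [1]
LOAD_CONST → push 1. Stack: [1, 1]
BINARY_OP + → 1 + 1 = 2. Stack: [2]
STORE_FAST i → i=2. Stack: []
LOAD_FAST i → push 2. Stack: [2]
LOAD_CONST → push 2. Stack: [2, 2]
COMPARE_OP bool(<) → 2 vs 2 = False. Stack: [False]
POP_JUMP_IF_FALSE → pop False; jump. Stack: []
LOAD_FAST y → push -15. Stack: [-15]
RETURN_VALUE → return -15.

-15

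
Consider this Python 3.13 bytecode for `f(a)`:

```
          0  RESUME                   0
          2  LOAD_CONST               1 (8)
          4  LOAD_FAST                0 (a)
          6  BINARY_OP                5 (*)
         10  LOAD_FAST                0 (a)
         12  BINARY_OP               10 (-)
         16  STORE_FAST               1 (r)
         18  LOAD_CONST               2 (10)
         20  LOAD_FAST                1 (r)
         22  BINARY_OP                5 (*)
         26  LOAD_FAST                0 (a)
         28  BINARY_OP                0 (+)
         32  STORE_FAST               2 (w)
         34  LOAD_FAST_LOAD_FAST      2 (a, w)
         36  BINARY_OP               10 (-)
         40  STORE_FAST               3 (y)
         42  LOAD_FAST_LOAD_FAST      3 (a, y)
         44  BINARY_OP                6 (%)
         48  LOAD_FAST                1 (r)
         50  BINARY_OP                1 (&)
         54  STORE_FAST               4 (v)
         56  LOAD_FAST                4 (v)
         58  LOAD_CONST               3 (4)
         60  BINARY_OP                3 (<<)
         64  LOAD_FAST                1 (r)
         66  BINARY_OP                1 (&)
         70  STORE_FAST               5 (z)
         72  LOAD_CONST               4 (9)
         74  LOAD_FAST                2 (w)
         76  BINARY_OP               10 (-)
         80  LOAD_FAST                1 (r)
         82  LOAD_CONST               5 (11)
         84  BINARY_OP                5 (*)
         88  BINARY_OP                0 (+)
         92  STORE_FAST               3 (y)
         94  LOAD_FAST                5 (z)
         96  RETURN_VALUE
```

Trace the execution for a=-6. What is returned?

6464

LOAD_CONST → push 8. Stack: [8]
LOAD_FAST a → push -6. Stack: [8, -6]
BINARY_OP * → 8 * -6 = -48. Stack: [-48]
LOAD_FAST a → push -6. Stack: [-48, -6]
BINARY_OP - → -48 - -6 = -42. Stack: [-42]
STORE_FAST r → r=-42. Stack: []
LOAD_CONST → push 10. Stack: [10]
LOAD_FAST r → push -42. Stack: [10, -42]
BINARY_OP * → 10 * -42 = -420. Stack: [-420]
LOAD_FAST a → push -6. Stack: [-420, -6]
BINARY_OP + → -420 + -6 = -426. Stack: [-426]
STORE_FAST w → w=-426. Stack: []
LOAD_FAST_LOAD_FAST a,w → push -6,-426. Stack: [-6, -426]
BINARY_OP - → -6 - -426 = 420. Stack: [420]
STORE_FAST y → y=420. Stack: []
LOAD_FAST_LOAD_FAST a,y → push -6,420. Stack: [-6, 420]
BINARY_OP % → -6 % 420 = 414. Stack: [414]
LOAD_FAST r → push -42. Stack: [414, -42]
BINARY_OP & → 414 & -42 = 406. Stack: [406]
STORE_FAST v → v=406. Stack: []
LOAD_FAST v → push 406. Stack: [406]
LOAD_CONST → push 4. Stack: [406, 4]
BINARY_OP << → 406 << 4 = 6496. Stack: [6496]
LOAD_FAST r → push -42. Stack: [6496, -42]
BINARY_OP & → 6496 & -42 = 6464. Stack: [6464]
STORE_FAST z → z=6464. Stack: []
LOAD_CONST → push 9. Stack: [9]
LOAD_FAST w → push -426. Stack: [9, -426]
BINARY_OP - → 9 - -426 = 435. Stack: [435]
LOAD_FAST r → push -42. Stack: [435, -42]
LOAD_CONST → push 11. Stack: [435, -42, 11]
BINARY_OP * → -42 * 11 = -462. Stack: [435, -462]
BINARY_OP + → 435 + -462 = -27. Stack: [-27]
STORE_FAST y → y=-27. Stack: []
LOAD_FAST z → push 6464. Stack: [6464]
RETURN_VALUE → return 6464.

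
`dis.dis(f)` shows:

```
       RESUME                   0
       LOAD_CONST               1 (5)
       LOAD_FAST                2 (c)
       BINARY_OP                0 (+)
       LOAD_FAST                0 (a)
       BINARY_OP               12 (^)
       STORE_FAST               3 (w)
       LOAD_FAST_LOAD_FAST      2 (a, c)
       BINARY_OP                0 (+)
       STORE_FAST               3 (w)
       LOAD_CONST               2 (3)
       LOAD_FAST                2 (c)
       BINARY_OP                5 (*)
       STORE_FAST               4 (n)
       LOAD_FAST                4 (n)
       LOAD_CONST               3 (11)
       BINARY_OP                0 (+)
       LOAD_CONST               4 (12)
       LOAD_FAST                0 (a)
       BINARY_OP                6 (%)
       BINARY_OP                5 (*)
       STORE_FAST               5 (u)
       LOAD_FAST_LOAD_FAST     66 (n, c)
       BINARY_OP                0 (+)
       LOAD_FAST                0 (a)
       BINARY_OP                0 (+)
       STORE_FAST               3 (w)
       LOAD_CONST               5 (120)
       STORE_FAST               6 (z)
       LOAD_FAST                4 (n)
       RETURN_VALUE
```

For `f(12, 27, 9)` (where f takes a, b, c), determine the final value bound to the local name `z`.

120

LOAD_CONST → push 5. Stack: [5]
LOAD_FAST c → push 9. Stack: [5, 9]
BINARY_OP + → 5 + 9 = 14. Stack: [14]
LOAD_FAST a → push 12. Stack: [14, 12]
BINARY_OP ^ → 14 ^ 12 = 2. Stack: [2]
STORE_FAST w → w=2. Stack: []
LOAD_FAST_LOAD_FAST a,c → push 12,9. Stack: [12, 9]
BINARY_OP + → 12 + 9 = 21. Stack: [21]
STORE_FAST w → w=21. Stack: []
LOAD_CONST → push 3. Stack: [3]
LOAD_FAST c → push 9. Stack: [3, 9]
BINARY_OP * → 3 * 9 = 27. Stack: [27]
STORE_FAST n → n=27. Stack: []
LOAD_FAST n → push 27. Stack: [27]
LOAD_CONST → push 11. Stack: [27, 11]
BINARY_OP + → 27 + 11 = 38. Stack: [38]
LOAD_CONST → push 12. Stack: [38, 12]
LOAD_FAST a → push 12. Stack: [38, 12, 12]
BINARY_OP % → 12 % 12 = 0. Stack: [38, 0]
BINARY_OP * → 38 * 0 = 0. Stack: [0]
STORE_FAST u → u=0. Stack: []
LOAD_FAST_LOAD_FAST n,c → push 27,9. Stack: [27, 9]
BINARY_OP + → 27 + 9 = 36. Stack: [36]
LOAD_FAST a → push 12. Stack: [36, 12]
BINARY_OP + → 36 + 12 = 48. Stack: [48]
STORE_FAST w → w=48. Stack: []
LOAD_CONST → push 120. Stack: [120]
STORE_FAST z → z=120. Stack: []
LOAD_FAST n → push 27. Stack: [27]
RETURN_VALUE → return 27.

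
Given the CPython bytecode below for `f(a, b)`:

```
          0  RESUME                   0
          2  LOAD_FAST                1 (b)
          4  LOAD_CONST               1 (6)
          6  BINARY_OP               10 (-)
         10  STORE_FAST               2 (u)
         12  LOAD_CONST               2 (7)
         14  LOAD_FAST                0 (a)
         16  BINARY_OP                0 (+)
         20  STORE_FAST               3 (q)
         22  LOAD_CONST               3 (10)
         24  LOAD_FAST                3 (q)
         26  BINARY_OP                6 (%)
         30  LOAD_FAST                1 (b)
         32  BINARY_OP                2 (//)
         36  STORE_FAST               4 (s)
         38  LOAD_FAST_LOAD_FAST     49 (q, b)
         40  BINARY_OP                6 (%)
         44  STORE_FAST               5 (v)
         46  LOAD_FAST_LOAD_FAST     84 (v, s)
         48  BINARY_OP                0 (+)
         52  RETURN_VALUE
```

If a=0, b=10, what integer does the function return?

LOAD_FAST b → push 10. Stack: [10]
LOAD_CONST → push 6. Stack: [10, 6]
BINARY_OP - → 10 - 6 = 4. Stack: [4]
STORE_FAST u → u=4. Stack: []
LOAD_CONST → push 7. Stack: [7]
LOAD_FAST a → push 0. Stack: [7, 0]
BINARY_OP + → 7 + 0 = 7. Stack: [7]
STORE_FAST q → q=7. Stack: []
LOAD_CONST → push 10. Stack: [10]
LOAD_FAST q → push 7. Stack: [10, 7]
BINARY_OP % → 10 % 7 = 3. Stack: [3]
LOAD_FAST b → push 10. Stack: [3, 10]
BINARY_OP // → 3 // 10 = 0. Stack: [0]
STORE_FAST s → s=0. Stack: []
LOAD_FAST_LOAD_FAST q,b → push 7,10. Stack: [7, 10]
BINARY_OP % → 7 % 10 = 7. Stack: [7]
STORE_FAST v → v=7. Stack: []
LOAD_FAST_LOAD_FAST v,s → push 7,0. Stack: [7, 0]
BINARY_OP + → 7 + 0 = 7. Stack: [7]
RETURN_VALUE → return 7.

7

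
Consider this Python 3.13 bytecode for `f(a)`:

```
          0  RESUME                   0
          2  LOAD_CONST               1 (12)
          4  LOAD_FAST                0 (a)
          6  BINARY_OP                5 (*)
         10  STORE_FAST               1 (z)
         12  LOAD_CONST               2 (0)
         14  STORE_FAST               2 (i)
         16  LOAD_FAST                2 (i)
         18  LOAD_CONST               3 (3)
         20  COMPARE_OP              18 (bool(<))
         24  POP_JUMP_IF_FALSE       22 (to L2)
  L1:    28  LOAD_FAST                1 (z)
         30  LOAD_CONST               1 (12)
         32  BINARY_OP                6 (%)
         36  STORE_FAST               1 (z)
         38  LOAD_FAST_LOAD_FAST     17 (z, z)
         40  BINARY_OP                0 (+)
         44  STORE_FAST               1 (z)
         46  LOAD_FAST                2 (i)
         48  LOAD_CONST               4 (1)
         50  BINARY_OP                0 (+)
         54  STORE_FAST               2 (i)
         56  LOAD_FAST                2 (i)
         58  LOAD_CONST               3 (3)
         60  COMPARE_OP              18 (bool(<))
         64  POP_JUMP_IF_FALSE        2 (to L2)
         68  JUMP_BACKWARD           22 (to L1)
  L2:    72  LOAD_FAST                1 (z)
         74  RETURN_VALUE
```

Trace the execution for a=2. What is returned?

LOAD_CONST → push 12. Stack: [12]
LOAD_FAST a → push 2. Stack: [12, 2]
BINARY_OP * → 12 * 2 = 24. Stack: [24]
STORE_FAST z → z=24. Stack: []
LOAD_CONST → push 0. Stack: [0]
STORE_FAST i → i=0. Stack: []
LOAD_FAST i → push 0. Stack: [0]
LOAD_CONST → push 3. Stack: [0, 3]
COMPARE_OP bool(<) → 0 vs 3 = True. Stack: [True]
POP_JUMP_IF_FALSE → pop True; no jump. Stack: []
LOAD_FAST z → push 24. Stack: [24]
LOAD_CONST → push 12. Stack: [24, 12]
BINARY_OP % → 24 % 12 = 0. Stack: [0]
STORE_FAST z → z=0. Stack: []
LOAD_FAST_LOAD_FAST z,z → push 0,0. Stack: [0, 0]
BINARY_OP + → 0 + 0 = 0. Stack: [0]
STORE_FAST z → z=0. Stack: []
LOAD_FAST i → push 0. Stack: [0]
LOAD_CONST → push 1. Stack: [0, 1]
BINARY_OP + → 0 + 1 = 1. Stack: [1]
STORE_FAST i → i=1. Stack: []
LOAD_FAST i → push 1. Stack: [1]
LOAD_CONST → push 3. Stack: [1, 3]
COMPARE_OP bool(<) → 1 vs 3 = True. Stack: [True]
POP_JUMP_IF_FALSE → pop True; no jump. Stack: []
LOAD_FAST z → push 0. Stack: [0]
LOAD_CONST → push 12. Stack: [0, 12]
BINARY_OP % → 0 % 12 = 0. Stack: [0]
STORE_FAST z → z=0. Stack: []
LOAD_FAST_LOAD_FAST z,z → push 0,0. Stack: [0, 0]
BINARY_OP + → 0 + 0 = 0. Stack: [0]
STORE_FAST z → z=0. Stack: []
LOAD_FAST i → push 1. Stack: [1]
LOAD_CONST → push 1. Stack: [1, 1]
BINARY_OP + → 1 + 1 = 2. Stack: [2]
STORE_FAST i → i=2. Stack: []
LOAD_FAST i → push 2. Stack: [2]
LOAD_CONST → push 3. Stack: [2, 3]
COMPARE_OP bool(<) → 2 vs 3 = True. Stack: [True]
POP_JUMP_IF_FALSE → pop True; no jump. Stack: []
LOAD_FAST z → push 0. Stack: [0]
LOAD_CONST → push 12. Stack: [0, 12]
BINARY_OP % → 0 % 12 = 0. Stack: [0]
STORE_FAST z → z=0. Stack: []
LOAD_FAST_LOAD_FAST z,z → push 0,0. Stack: [0, 0]
BINARY_OP + → 0 + 0 = 0. Stack: [0]
STORE_FAST z → z=0. Stack: []
LOAD_FAST i → push 2. Stack: [2]
LOAD_CONST → push 1. Stack: [2, 1]
BINARY_OP + → 2 + 1 = 3. Stack: [3]
STORE_FAST i → i=3. Stack: []
LOAD_FAST i → push 3. Stack: [3]
LOAD_CONST → push 3. Stack: [3, 3]
COMPARE_OP bool(<) → 3 vs 3 = False. Stack: [False]
POP_JUMP_IF_FALSE → pop False; jump. Stack: []
LOAD_FAST z → push 0. Stack: [0]
RETURN_VALUE → return 0.

0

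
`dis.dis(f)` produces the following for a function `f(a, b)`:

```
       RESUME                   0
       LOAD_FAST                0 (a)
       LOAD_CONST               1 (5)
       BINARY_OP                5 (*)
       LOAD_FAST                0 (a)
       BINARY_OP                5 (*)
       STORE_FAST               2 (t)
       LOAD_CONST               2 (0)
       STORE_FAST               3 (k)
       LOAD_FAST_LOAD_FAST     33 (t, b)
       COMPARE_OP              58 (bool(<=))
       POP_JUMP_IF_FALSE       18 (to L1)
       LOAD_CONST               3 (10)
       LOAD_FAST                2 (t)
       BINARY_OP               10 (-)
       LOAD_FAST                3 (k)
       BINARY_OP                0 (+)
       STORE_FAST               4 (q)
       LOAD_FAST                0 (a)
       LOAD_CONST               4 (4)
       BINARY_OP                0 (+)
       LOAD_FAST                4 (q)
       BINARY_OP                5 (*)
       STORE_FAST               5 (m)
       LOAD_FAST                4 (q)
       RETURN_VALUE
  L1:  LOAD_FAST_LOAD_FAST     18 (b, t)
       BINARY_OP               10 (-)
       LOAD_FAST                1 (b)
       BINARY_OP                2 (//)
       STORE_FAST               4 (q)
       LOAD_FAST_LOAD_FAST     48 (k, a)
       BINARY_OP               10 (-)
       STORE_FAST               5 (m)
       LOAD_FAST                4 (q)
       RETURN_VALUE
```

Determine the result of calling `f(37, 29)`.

-236

LOAD_FAST a → push 37. Stack: [37]
LOAD_CONST → push 5. Stack: [37, 5]
BINARY_OP * → 37 * 5 = 185. Stack: [185]
LOAD_FAST a → push 37. Stack: [185, 37]
BINARY_OP * → 185 * 37 = 6845. Stack: [6845]
STORE_FAST t → t=6845. Stack: []
LOAD_CONST → push 0. Stack: [0]
STORE_FAST k → k=0. Stack: []
LOAD_FAST_LOAD_FAST t,b → push 6845,29. Stack: [6845, 29]
COMPARE_OP bool(<=) → 6845 vs 29 = False. Stack: [False]
POP_JUMP_IF_FALSE → pop False; jump. Stack: []
LOAD_FAST_LOAD_FAST b,t → push 29,6845. Stack: [29, 6845]
BINARY_OP - → 29 - 6845 = -6816. Stack: [-6816]
LOAD_FAST b → push 29. Stack: [-6816, 29]
BINARY_OP // → -6816 // 29 = -236. Stack: [-236]
STORE_FAST q → q=-236. Stack: []
LOAD_FAST_LOAD_FAST k,a → push 0,37. Stack: [0, 37]
BINARY_OP - → 0 - 37 = -37. Stack: [-37]
STORE_FAST m → m=-37. Stack: []
LOAD_FAST q → push -236. Stack: [-236]
RETURN_VALUE → return -236.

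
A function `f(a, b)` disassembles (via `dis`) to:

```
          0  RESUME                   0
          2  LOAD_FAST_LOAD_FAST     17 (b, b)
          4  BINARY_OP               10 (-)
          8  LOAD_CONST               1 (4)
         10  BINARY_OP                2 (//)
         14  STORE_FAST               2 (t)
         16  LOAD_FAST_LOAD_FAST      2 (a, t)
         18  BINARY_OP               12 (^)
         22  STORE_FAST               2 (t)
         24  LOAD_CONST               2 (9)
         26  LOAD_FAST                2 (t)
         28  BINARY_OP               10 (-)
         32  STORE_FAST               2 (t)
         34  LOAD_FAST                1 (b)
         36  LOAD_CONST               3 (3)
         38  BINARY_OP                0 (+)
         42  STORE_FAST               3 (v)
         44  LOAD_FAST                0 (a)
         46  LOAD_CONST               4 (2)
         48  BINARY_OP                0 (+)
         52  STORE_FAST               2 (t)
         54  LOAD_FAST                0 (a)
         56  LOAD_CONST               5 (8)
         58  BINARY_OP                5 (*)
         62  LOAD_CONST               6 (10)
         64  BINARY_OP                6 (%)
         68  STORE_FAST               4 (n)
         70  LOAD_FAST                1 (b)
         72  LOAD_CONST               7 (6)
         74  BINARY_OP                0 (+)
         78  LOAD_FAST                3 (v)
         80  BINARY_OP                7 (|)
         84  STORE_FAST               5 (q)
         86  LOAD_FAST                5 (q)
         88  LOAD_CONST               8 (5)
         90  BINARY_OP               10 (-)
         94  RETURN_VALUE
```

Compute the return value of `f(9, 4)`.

10

LOAD_FAST_LOAD_FAST b,b → push 4,4. Stack: [4, 4]
BINARY_OP - → 4 - 4 = 0. Stack: [0]
LOAD_CONST → push 4. Stack: [0, 4]
BINARY_OP // → 0 // 4 = 0. Stack: [0]
STORE_FAST t → t=0. Stack: []
LOAD_FAST_LOAD_FAST a,t → push 9,0. Stack: [9, 0]
BINARY_OP ^ → 9 ^ 0 = 9. Stack: [9]
STORE_FAST t → t=9. Stack: []
LOAD_CONST → push 9. Stack: [9]
LOAD_FAST t → push 9. Stack: [9, 9]
BINARY_OP - → 9 - 9 = 0. Stack: [0]
STORE_FAST t → t=0. Stack: []
LOAD_FAST b → push 4. Stack: [4]
LOAD_CONST → push 3. Stack: [4, 3]
BINARY_OP + → 4 + 3 = 7. Stack: [7]
STORE_FAST v → v=7. Stack: []
LOAD_FAST a → push 9. Stack: [9]
LOAD_CONST → push 2. Stack: [9, 2]
BINARY_OP + → 9 + 2 = 11. Stack: [11]
STORE_FAST t → t=11. Stack: []
LOAD_FAST a → push 9. Stack: [9]
LOAD_CONST → push 8. Stack: [9, 8]
BINARY_OP * → 9 * 8 = 72. Stack: [72]
LOAD_CONST → push 10. Stack: [72, 10]
BINARY_OP % → 72 % 10 = 2. Stack: [2]
STORE_FAST n → n=2. Stack: []
LOAD_FAST b → push 4. Stack: [4]
LOAD_CONST → push 6. Stack: [4, 6]
BINARY_OP + → 4 + 6 = 10. Stack: [10]
LOAD_FAST v → push 7. Stack: [10, 7]
BINARY_OP | → 10 | 7 = 15. Stack: [15]
STORE_FAST q → q=15. Stack: []
LOAD_FAST q → push 15. Stack: [15]
LOAD_CONST → push 5. Stack: [15, 5]
BINARY_OP - → 15 - 5 = 10. Stack: [10]
RETURN_VALUE → return 10.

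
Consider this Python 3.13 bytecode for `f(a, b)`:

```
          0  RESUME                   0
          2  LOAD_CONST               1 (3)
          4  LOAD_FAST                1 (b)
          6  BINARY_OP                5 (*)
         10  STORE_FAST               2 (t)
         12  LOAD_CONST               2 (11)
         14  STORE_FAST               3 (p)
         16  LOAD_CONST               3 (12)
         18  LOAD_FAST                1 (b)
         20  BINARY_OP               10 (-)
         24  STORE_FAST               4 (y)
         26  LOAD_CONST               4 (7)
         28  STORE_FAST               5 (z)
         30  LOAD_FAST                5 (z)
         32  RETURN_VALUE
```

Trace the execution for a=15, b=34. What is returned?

LOAD_CONST → push 3. Stack: [3]
LOAD_FAST b → push 34. Stack: [3, 34]
BINARY_OP * → 3 * 34 = 102. Stack: [102]
STORE_FAST t → t=102. Stack: []
LOAD_CONST → push 11. Stack: [11]
STORE_FAST p → p=11. Stack: []
LOAD_CONST → push 12. Stack: [12]
LOAD_FAST b → push 34. Stack: [12, 34]
BINARY_OP - → 12 - 34 = -22. Stack: [-22]
STORE_FAST y → y=-22. Stack: []
LOAD_CONST → push 7. Stack: [7]
STORE_FAST z → z=7. Stack: []
LOAD_FAST z → push 7. Stack: [7]
RETURN_VALUE → return 7.

7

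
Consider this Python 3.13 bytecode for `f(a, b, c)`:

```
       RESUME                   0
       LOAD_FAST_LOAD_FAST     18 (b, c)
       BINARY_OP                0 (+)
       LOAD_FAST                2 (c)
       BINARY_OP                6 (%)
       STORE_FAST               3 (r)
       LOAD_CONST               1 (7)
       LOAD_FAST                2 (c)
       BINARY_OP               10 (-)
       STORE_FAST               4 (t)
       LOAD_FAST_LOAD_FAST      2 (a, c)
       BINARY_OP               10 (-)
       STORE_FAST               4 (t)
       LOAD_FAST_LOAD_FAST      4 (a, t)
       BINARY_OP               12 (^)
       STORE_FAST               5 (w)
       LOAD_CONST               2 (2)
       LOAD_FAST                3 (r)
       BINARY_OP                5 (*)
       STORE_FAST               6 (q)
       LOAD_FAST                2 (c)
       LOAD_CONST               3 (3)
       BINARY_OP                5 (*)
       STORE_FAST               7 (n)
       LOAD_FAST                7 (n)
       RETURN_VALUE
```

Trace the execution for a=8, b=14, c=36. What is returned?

108

LOAD_FAST_LOAD_FAST b,c → push 14,36. Stack: [14, 36]
BINARY_OP + → 14 + 36 = 50. Stack: [50]
LOAD_FAST c → push 36. Stack: [50, 36]
BINARY_OP % → 50 % 36 = 14. Stack: [14]
STORE_FAST r → r=14. Stack: []
LOAD_CONST → push 7. Stack: [7]
LOAD_FAST c → push 36. Stack: [7, 36]
BINARY_OP - → 7 - 36 = -29. Stack: [-29]
STORE_FAST t → t=-29. Stack: []
LOAD_FAST_LOAD_FAST a,c → push 8,36. Stack: [8, 36]
BINARY_OP - → 8 - 36 = -28. Stack: [-28]
STORE_FAST t → t=-28. Stack: []
LOAD_FAST_LOAD_FAST a,t → push 8,-28. Stack: [8, -28]
BINARY_OP ^ → 8 ^ -28 = -20. Stack: [-20]
STORE_FAST w → w=-20. Stack: []
LOAD_CONST → push 2. Stack: [2]
LOAD_FAST r → push 14. Stack: [2, 14]
BINARY_OP * → 2 * 14 = 28. Stack: [28]
STORE_FAST q → q=28. Stack: []
LOAD_FAST c → push 36. Stack: [36]
LOAD_CONST → push 3. Stack: [36, 3]
BINARY_OP * → 36 * 3 = 108. Stack: [108]
STORE_FAST n → n=108. Stack: []
LOAD_FAST n → push 108. Stack: [108]
RETURN_VALUE → return 108.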